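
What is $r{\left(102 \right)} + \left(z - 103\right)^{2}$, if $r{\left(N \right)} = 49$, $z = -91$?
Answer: $37685$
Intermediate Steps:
$r{\left(102 \right)} + \left(z - 103\right)^{2} = 49 + \left(-91 - 103\right)^{2} = 49 + \left(-194\right)^{2} = 49 + 37636 = 37685$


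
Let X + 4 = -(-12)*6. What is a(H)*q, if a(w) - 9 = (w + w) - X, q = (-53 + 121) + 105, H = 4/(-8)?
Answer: -10380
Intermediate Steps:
H = -½ (H = 4*(-⅛) = -½ ≈ -0.50000)
X = 68 (X = -4 - (-12)*6 = -4 - 3*(-24) = -4 + 72 = 68)
q = 173 (q = 68 + 105 = 173)
a(w) = -59 + 2*w (a(w) = 9 + ((w + w) - 1*68) = 9 + (2*w - 68) = 9 + (-68 + 2*w) = -59 + 2*w)
a(H)*q = (-59 + 2*(-½))*173 = (-59 - 1)*173 = -60*173 = -10380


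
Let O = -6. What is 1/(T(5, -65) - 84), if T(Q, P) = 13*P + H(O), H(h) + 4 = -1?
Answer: -1/934 ≈ -0.0010707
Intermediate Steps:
H(h) = -5 (H(h) = -4 - 1 = -5)
T(Q, P) = -5 + 13*P (T(Q, P) = 13*P - 5 = -5 + 13*P)
1/(T(5, -65) - 84) = 1/((-5 + 13*(-65)) - 84) = 1/((-5 - 845) - 84) = 1/(-850 - 84) = 1/(-934) = -1/934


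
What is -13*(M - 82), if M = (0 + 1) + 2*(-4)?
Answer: 1157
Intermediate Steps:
M = -7 (M = 1 - 8 = -7)
-13*(M - 82) = -13*(-7 - 82) = -13*(-89) = 1157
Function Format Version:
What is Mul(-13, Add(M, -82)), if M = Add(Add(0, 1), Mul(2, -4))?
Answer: 1157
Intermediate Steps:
M = -7 (M = Add(1, -8) = -7)
Mul(-13, Add(M, -82)) = Mul(-13, Add(-7, -82)) = Mul(-13, -89) = 1157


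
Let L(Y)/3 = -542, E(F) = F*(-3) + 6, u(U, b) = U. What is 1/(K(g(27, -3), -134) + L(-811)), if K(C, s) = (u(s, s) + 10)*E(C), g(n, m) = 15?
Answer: 1/3210 ≈ 0.00031153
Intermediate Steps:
E(F) = 6 - 3*F (E(F) = -3*F + 6 = 6 - 3*F)
L(Y) = -1626 (L(Y) = 3*(-542) = -1626)
K(C, s) = (6 - 3*C)*(10 + s) (K(C, s) = (s + 10)*(6 - 3*C) = (10 + s)*(6 - 3*C) = (6 - 3*C)*(10 + s))
1/(K(g(27, -3), -134) + L(-811)) = 1/(-3*(-2 + 15)*(10 - 134) - 1626) = 1/(-3*13*(-124) - 1626) = 1/(4836 - 1626) = 1/3210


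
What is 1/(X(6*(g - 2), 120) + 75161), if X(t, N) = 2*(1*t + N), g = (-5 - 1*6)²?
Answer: 1/76829 ≈ 1.3016e-5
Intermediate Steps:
g = 121 (g = (-5 - 6)² = (-11)² = 121)
X(t, N) = 2*N + 2*t (X(t, N) = 2*(t + N) = 2*(N + t) = 2*N + 2*t)
1/(X(6*(g - 2), 120) + 75161) = 1/((2*120 + 2*(6*(121 - 2))) + 75161) = 1/((240 + 2*(6*119)) + 75161) = 1/((240 + 2*714) + 75161) = 1/((240 + 1428) + 75161) = 1/(1668 + 75161) = 1/76829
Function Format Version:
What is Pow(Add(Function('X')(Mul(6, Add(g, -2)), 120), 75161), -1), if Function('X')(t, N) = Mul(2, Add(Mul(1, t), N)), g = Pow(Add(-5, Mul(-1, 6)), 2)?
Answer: Rational(1, 76829) ≈ 1.3016e-5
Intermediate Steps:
g = 121 (g = Pow(Add(-5, -6), 2) = Pow(-11, 2) = 121)
Function('X')(t, N) = Add(Mul(2, N), Mul(2, t)) (Function('X')(t, N) = Mul(2, Add(t, N)) = Mul(2, Add(N, t)) = Add(Mul(2, N), Mul(2, t)))
Pow(Add(Function('X')(Mul(6, Add(g, -2)), 120), 75161), -1) = Pow(Add(Add(Mul(2, 120), Mul(2, Mul(6, Add(121, -2)))), 75161), -1) = Pow(Add(Add(240, Mul(2, Mul(6, 119))), 75161), -1) = Pow(Add(Add(240, Mul(2, 714)), 75161), -1) = Pow(Add(Add(240, 1428), 75161), -1) = Pow(Add(1668, 75161), -1) = Pow(76829, -1) = Rational(1, 76829)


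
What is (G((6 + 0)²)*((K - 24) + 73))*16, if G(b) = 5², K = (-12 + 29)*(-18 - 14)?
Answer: -198000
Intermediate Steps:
K = -544 (K = 17*(-32) = -544)
G(b) = 25
(G((6 + 0)²)*((K - 24) + 73))*16 = (25*((-544 - 24) + 73))*16 = (25*(-568 + 73))*16 = (25*(-495))*16 = -12375*16 = -198000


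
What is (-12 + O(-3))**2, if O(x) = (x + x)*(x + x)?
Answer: 576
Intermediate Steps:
O(x) = 4*x**2 (O(x) = (2*x)*(2*x) = 4*x**2)
(-12 + O(-3))**2 = (-12 + 4*(-3)**2)**2 = (-12 + 4*9)**2 = (-12 + 36)**2 = 24**2 = 576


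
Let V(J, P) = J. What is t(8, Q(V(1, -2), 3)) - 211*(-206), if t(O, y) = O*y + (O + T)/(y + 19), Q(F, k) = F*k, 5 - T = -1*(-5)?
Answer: 478394/11 ≈ 43490.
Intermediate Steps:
T = 0 (T = 5 - (-1)*(-5) = 5 - 1*5 = 5 - 5 = 0)
t(O, y) = O*y + O/(19 + y) (t(O, y) = O*y + (O + 0)/(y + 19) = O*y + O/(19 + y))
t(8, Q(V(1, -2), 3)) - 211*(-206) = 8*(1 + (1*3)**2 + 19*(1*3))/(19 + 1*3) - 211*(-206) = 8*(1 + 3**2 + 19*3)/(19 + 3) + 43466 = 8*(1 + 9 + 57)/22 + 43466 = 8*(1/22)*67 + 43466 = 268/11 + 43466 = 478394/11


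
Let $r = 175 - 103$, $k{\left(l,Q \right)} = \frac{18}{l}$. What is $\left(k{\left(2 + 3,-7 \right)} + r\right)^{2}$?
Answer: $\frac{142884}{25} \approx 5715.4$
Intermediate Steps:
$r = 72$
$\left(k{\left(2 + 3,-7 \right)} + r\right)^{2} = \left(\frac{18}{2 + 3} + 72\right)^{2} = \left(\frac{18}{5} + 72\right)^{2} = \left(\frac{378}{5}\right)^{2} = \frac{142884}{25}$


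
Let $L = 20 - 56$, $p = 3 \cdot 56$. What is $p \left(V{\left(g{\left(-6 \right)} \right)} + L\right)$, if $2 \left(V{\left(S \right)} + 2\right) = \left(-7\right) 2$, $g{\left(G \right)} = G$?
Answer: $-7560$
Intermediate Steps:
$p = 168$
$V{\left(S \right)} = -9$ ($V{\left(S \right)} = -2 + \frac{\left(-7\right) 2}{2} = -2 + \frac{1}{2} \left(-14\right) = -2 - 7 = -9$)
$L = -36$ ($L = 20 - 56 = -36$)
$p \left(V{\left(g{\left(-6 \right)} \right)} + L\right) = 168 \left(-9 - 36\right) = 168 \left(-45\right) = -7560$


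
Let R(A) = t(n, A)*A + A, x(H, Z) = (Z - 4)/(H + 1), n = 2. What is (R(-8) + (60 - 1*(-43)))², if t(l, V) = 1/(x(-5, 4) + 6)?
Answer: 78961/9 ≈ 8773.4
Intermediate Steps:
x(H, Z) = (-4 + Z)/(1 + H)
t(l, V) = ⅙ (t(l, V) = 1/((-4 + 4)/(1 - 5) + 6) = 1/(0/(-4) + 6) = 1/(-¼*0 + 6) = 1/(0 + 6) = 1/6 = ⅙)
R(A) = 7*A/6 (R(A) = A/6 + A = 7*A/6)
(R(-8) + (60 - 1*(-43)))² = ((7/6)*(-8) + (60 - 1*(-43)))² = (-28/3 + (60 + 43))² = (-28/3 + 103)² = (281/3)² = 78961/9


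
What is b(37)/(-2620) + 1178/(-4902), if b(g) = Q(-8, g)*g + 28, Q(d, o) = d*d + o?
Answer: -113381/67596 ≈ -1.6773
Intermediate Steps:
Q(d, o) = o + d² (Q(d, o) = d² + o = o + d²)
b(g) = 28 + g*(64 + g) (b(g) = (g + (-8)²)*g + 28 = (g + 64)*g + 28 = (64 + g)*g + 28 = g*(64 + g) + 28 = 28 + g*(64 + g))
b(37)/(-2620) + 1178/(-4902) = (28 + 37*(64 + 37))/(-2620) + 1178/(-4902) = (28 + 37*101)*(-1/2620) + 1178*(-1/4902) = (28 + 3737)*(-1/2620) - 31/129 = 3765*(-1/2620) - 31/129 = -753/524 - 31/129 = -113381/67596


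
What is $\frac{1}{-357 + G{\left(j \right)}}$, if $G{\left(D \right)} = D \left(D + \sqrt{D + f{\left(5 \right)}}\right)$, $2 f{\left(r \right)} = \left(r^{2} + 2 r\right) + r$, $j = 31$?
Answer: $\frac{604}{315805} - \frac{31 \sqrt{51}}{315805} \approx 0.0012116$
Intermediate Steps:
$f{\left(r \right)} = \frac{r^{2}}{2} + \frac{3 r}{2}$ ($f{\left(r \right)} = \frac{\left(r^{2} + 2 r\right) + r}{2} = \frac{r^{2} + 3 r}{2} = \frac{r^{2}}{2} + \frac{3 r}{2}$)
$G{\left(D \right)} = D \left(D + \sqrt{20 + D}\right)$ ($G{\left(D \right)} = D \left(D + \sqrt{D + \frac{1}{2} \cdot 5 \left(3 + 5\right)}\right) = D \left(D + \sqrt{D + \frac{1}{2} \cdot 5 \cdot 8}\right) = D \left(D + \sqrt{D + 20}\right) = D \left(D + \sqrt{20 + D}\right)$)
$\frac{1}{-357 + G{\left(j \right)}} = \frac{1}{-357 + 31 \left(31 + \sqrt{20 + 31}\right)} = \frac{1}{-357 + 31 \left(31 + \sqrt{51}\right)} = \frac{1}{-357 + \left(961 + 31 \sqrt{51}\right)} = \frac{1}{604 + 31 \sqrt{51}}$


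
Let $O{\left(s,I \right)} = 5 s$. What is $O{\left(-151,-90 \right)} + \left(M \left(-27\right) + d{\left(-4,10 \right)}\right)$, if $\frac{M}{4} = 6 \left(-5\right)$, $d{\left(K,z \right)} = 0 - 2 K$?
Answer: $2493$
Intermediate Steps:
$d{\left(K,z \right)} = - 2 K$
$M = -120$ ($M = 4 \cdot 6 \left(-5\right) = 4 \left(-30\right) = -120$)
$O{\left(-151,-90 \right)} + \left(M \left(-27\right) + d{\left(-4,10 \right)}\right) = 5 \left(-151\right) - -3248 = -755 + \left(3240 + 8\right) = -755 + 3248 = 2493$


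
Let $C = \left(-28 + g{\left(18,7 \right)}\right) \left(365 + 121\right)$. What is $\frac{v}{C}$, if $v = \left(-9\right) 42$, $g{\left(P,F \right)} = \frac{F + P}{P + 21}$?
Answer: $\frac{91}{3201} \approx 0.028429$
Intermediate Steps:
$g{\left(P,F \right)} = \frac{F + P}{21 + P}$
$C = - \frac{172854}{13}$ ($C = \left(-28 + \frac{7 + 18}{21 + 18}\right) \left(365 + 121\right) = \left(-28 + \frac{1}{39} \cdot 25\right) 486 = \left(-28 + \frac{25}{39}\right) 486 = \left(- \frac{1067}{39}\right) 486 = - \frac{172854}{13} \approx -13296.0$)
$v = -378$
$\frac{v}{C} = - \frac{378}{- \frac{172854}{13}} = \left(-378\right) \left(- \frac{13}{172854}\right) = \frac{91}{3201}$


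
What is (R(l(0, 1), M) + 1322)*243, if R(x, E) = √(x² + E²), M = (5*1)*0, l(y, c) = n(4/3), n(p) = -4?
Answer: 322218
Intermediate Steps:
l(y, c) = -4
M = 0 (M = 5*0 = 0)
R(x, E) = √(E² + x²)
(R(l(0, 1), M) + 1322)*243 = (√(0² + (-4)²) + 1322)*243 = (√(0 + 16) + 1322)*243 = (√16 + 1322)*243 = (4 + 1322)*243 = 1326*243 = 322218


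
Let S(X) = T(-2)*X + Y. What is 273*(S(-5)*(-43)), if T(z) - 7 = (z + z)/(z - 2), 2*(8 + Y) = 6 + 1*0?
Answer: 528255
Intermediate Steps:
Y = -5 (Y = -8 + (6 + 1*0)/2 = -8 + (6 + 0)/2 = -8 + (½)*6 = -8 + 3 = -5)
T(z) = 7 + 2*z/(-2 + z) (T(z) = 7 + (z + z)/(z - 2) = 7 + (2*z)/(-2 + z) = 7 + 2*z/(-2 + z))
S(X) = -5 + 8*X (S(X) = ((-14 + 9*(-2))/(-2 - 2))*X - 5 = ((-14 - 18)/(-4))*X - 5 = (-¼*(-32))*X - 5 = 8*X - 5 = -5 + 8*X)
273*(S(-5)*(-43)) = 273*((-5 + 8*(-5))*(-43)) = 273*((-5 - 40)*(-43)) = 273*(-45*(-43)) = 273*1935 = 528255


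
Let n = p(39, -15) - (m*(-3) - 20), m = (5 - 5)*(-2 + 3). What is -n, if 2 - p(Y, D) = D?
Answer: -37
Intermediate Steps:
p(Y, D) = 2 - D
m = 0 (m = 0*1 = 0)
n = 37 (n = (2 - 1*(-15)) - (0*(-3) - 20) = (2 + 15) - (0 - 20) = 17 - 1*(-20) = 17 + 20 = 37)
-n = -1*37 = -37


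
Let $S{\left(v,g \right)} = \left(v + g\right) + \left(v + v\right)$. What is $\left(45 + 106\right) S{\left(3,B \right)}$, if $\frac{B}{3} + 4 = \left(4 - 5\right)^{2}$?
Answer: $0$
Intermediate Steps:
$B = -9$ ($B = -12 + 3 \left(4 - 5\right)^{2} = -12 + 3 \left(-1\right)^{2} = -12 + 3 \cdot 1 = -12 + 3 = -9$)
$S{\left(v,g \right)} = g + 3 v$ ($S{\left(v,g \right)} = \left(g + v\right) + 2 v = g + 3 v$)
$\left(45 + 106\right) S{\left(3,B \right)} = \left(45 + 106\right) \left(-9 + 3 \cdot 3\right) = 151 \left(-9 + 9\right) = 151 \cdot 0 = 0$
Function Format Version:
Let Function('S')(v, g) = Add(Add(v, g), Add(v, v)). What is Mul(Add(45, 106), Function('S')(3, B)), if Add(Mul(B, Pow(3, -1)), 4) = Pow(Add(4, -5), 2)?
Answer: 0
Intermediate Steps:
B = -9 (B = Add(-12, Mul(3, Pow(Add(4, -5), 2))) = Add(-12, Mul(3, Pow(-1, 2))) = Add(-12, Mul(3, 1)) = Add(-12, 3) = -9)
Function('S')(v, g) = Add(g, Mul(3, v)) (Function('S')(v, g) = Add(Add(g, v), Mul(2, v)) = Add(g, Mul(3, v)))
Mul(Add(45, 106), Function('S')(3, B)) = Mul(Add(45, 106), Add(-9, Mul(3, 3))) = Mul(151, Add(-9, 9)) = Mul(151, 0) = 0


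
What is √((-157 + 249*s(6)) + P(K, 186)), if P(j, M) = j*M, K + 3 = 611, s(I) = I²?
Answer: √121895 ≈ 349.13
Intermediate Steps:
K = 608 (K = -3 + 611 = 608)
P(j, M) = M*j
√((-157 + 249*s(6)) + P(K, 186)) = √((-157 + 249*6²) + 186*608) = √((-157 + 249*36) + 113088) = √((-157 + 8964) + 113088) = √(8807 + 113088) = √121895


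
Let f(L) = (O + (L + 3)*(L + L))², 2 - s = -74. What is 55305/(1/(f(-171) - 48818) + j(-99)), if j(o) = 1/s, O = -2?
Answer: 2312388792647940/550152229 ≈ 4.2032e+6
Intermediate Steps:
s = 76 (s = 2 - 1*(-74) = 2 + 74 = 76)
f(L) = (-2 + 2*L*(3 + L))² (f(L) = (-2 + (L + 3)*(L + L))² = (-2 + (3 + L)*(2*L))² = (-2 + 2*L*(3 + L))²)
j(o) = 1/76
55305/(1/(f(-171) - 48818) + j(-99)) = 55305/(1/(4*(-1 + (-171)² + 3*(-171))² - 48818) + 1/76) = 55305/(1/(4*(-1 + 29241 - 513)² - 48818) + 1/76) = 55305/(1/(4*28727² - 48818) + 1/76) = 55305/(1/(4*825240529 - 48818) + 1/76) = 55305/(1/(3300962116 - 48818) + 1/76) = 55305/(1/3300913298 + 1/76) = 55305/(1650456687/125434705324) = 55305*(125434705324/1650456687) = 2312388792647940/550152229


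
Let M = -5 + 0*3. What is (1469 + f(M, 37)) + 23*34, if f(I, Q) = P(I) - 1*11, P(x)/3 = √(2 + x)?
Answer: 2240 + 3*I*√3 ≈ 2240.0 + 5.1962*I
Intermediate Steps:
P(x) = 3*√(2 + x)
M = -5 (M = -5 + 0 = -5)
f(I, Q) = -11 + 3*√(2 + I) (f(I, Q) = 3*√(2 + I) - 1*11 = 3*√(2 + I) - 11 = -11 + 3*√(2 + I))
(1469 + f(M, 37)) + 23*34 = (1469 + (-11 + 3*√(2 - 5))) + 23*34 = (1469 + (-11 + 3*√(-3))) + 782 = (1469 + (-11 + 3*(I*√3))) + 782 = (1469 + (-11 + 3*I*√3)) + 782 = (1458 + 3*I*√3) + 782 = 2240 + 3*I*√3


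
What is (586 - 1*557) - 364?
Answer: -335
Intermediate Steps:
(586 - 1*557) - 364 = (586 - 557) - 364 = 29 - 364 = -335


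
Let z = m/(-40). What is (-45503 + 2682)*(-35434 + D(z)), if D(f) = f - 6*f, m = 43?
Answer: 12136713209/8 ≈ 1.5171e+9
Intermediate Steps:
z = -43/40 (z = 43/(-40) = 43*(-1/40) = -43/40 ≈ -1.0750)
D(f) = -5*f
(-45503 + 2682)*(-35434 + D(z)) = (-45503 + 2682)*(-35434 - 5*(-43/40)) = -42821*(-35434 + 43/8) = -42821*(-283429/8) = 12136713209/8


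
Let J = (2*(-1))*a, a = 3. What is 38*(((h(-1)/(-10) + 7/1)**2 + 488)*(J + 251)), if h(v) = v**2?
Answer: 49865291/10 ≈ 4.9865e+6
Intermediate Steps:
J = -6 (J = (2*(-1))*3 = -2*3 = -6)
38*(((h(-1)/(-10) + 7/1)**2 + 488)*(J + 251)) = 38*((((-1)**2/(-10) + 7/1)**2 + 488)*(-6 + 251)) = 38*(((1*(-1/10) + 7*1)**2 + 488)*245) = 38*(((-1/10 + 7)**2 + 488)*245) = 38*(((69/10)**2 + 488)*245) = 38*((4761/100 + 488)*245) = 38*((53561/100)*245) = 38*(2624489/20) = 49865291/10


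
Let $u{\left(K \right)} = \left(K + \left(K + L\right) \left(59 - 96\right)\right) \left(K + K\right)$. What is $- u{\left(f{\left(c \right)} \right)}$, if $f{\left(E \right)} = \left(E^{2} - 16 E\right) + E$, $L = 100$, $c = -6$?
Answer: $2075472$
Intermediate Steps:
$f{\left(E \right)} = E^{2} - 15 E$
$u{\left(K \right)} = 2 K \left(-3700 - 36 K\right)$ ($u{\left(K \right)} = \left(K + \left(K + 100\right) \left(59 - 96\right)\right) \left(K + K\right) = \left(K + \left(100 + K\right) \left(-37\right)\right) 2 K = \left(K - \left(3700 + 37 K\right)\right) 2 K = \left(-3700 - 36 K\right) 2 K = 2 K \left(-3700 - 36 K\right)$)
$- u{\left(f{\left(c \right)} \right)} = - \left(-8\right) \left(- 6 \left(-15 - 6\right)\right) \left(925 + 9 \left(- 6 \left(-15 - 6\right)\right)\right) = - \left(-8\right) \left(\left(-6\right) \left(-21\right)\right) \left(925 + 9 \left(\left(-6\right) \left(-21\right)\right)\right) = - \left(-8\right) 126 \left(925 + 9 \cdot 126\right) = - \left(-8\right) 126 \left(925 + 1134\right) = - \left(-8\right) 126 \cdot 2059 = \left(-1\right) \left(-2075472\right) = 2075472$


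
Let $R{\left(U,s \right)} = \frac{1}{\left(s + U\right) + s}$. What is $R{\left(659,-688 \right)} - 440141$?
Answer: $- \frac{315581098}{717} \approx -4.4014 \cdot 10^{5}$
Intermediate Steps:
$R{\left(U,s \right)} = \frac{1}{U + 2 s}$ ($R{\left(U,s \right)} = \frac{1}{\left(U + s\right) + s} = \frac{1}{U + 2 s}$)
$R{\left(659,-688 \right)} - 440141 = \frac{1}{659 + 2 \left(-688\right)} - 440141 = \frac{1}{659 - 1376} - 440141 = \frac{1}{-717} - 440141 = - \frac{1}{717} - 440141 = - \frac{315581098}{717}$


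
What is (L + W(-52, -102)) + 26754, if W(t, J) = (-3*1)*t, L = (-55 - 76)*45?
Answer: 21015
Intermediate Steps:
L = -5895 (L = -131*45 = -5895)
W(t, J) = -3*t
(L + W(-52, -102)) + 26754 = (-5895 - 3*(-52)) + 26754 = (-5895 + 156) + 26754 = -5739 + 26754 = 21015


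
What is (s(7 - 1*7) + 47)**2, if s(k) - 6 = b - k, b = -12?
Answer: 1681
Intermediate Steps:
s(k) = -6 - k (s(k) = 6 + (-12 - k) = -6 - k)
(s(7 - 1*7) + 47)**2 = ((-6 - (7 - 1*7)) + 47)**2 = ((-6 - (7 - 7)) + 47)**2 = ((-6 - 1*0) + 47)**2 = ((-6 + 0) + 47)**2 = (-6 + 47)**2 = 41**2 = 1681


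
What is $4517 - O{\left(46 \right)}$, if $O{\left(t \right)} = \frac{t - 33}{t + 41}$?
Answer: $\frac{392966}{87} \approx 4516.9$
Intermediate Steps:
$O{\left(t \right)} = \frac{-33 + t}{41 + t}$
$4517 - O{\left(46 \right)} = 4517 - \frac{-33 + 46}{41 + 46} = 4517 - \frac{1}{87} \cdot 13 = 4517 - \frac{13}{87} = \frac{392966}{87}$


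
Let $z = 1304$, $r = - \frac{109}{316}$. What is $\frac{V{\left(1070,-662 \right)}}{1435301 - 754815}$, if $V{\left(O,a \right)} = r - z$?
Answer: $- \frac{412173}{215033576} \approx -0.0019168$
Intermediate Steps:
$r = - \frac{109}{316}$ ($r = \left(-109\right) \frac{1}{316} = - \frac{109}{316} \approx -0.34494$)
$V{\left(O,a \right)} = - \frac{412173}{316}$ ($V{\left(O,a \right)} = - \frac{109}{316} - 1304 = - \frac{412173}{316}$)
$\frac{V{\left(1070,-662 \right)}}{1435301 - 754815} = - \frac{412173}{316 \left(1435301 - 754815\right)} = - \frac{412173}{316 \cdot 680486} = \left(- \frac{412173}{316}\right) \frac{1}{680486} = - \frac{412173}{215033576}$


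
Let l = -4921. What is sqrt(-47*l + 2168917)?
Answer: 2*sqrt(600051) ≈ 1549.3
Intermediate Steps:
sqrt(-47*l + 2168917) = sqrt(-47*(-4921) + 2168917) = sqrt(231287 + 2168917) = sqrt(2400204) = 2*sqrt(600051)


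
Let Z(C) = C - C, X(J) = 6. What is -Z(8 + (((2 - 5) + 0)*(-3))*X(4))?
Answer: 0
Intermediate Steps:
Z(C) = 0
-Z(8 + (((2 - 5) + 0)*(-3))*X(4)) = -1*0 = 0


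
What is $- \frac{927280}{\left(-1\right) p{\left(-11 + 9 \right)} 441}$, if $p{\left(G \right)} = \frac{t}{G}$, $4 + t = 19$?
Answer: $- \frac{370912}{1323} \approx -280.36$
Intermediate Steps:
$t = 15$ ($t = -4 + 19 = 15$)
$p{\left(G \right)} = \frac{15}{G}$
$- \frac{927280}{\left(-1\right) p{\left(-11 + 9 \right)} 441} = - \frac{927280}{\left(-1\right) \frac{15}{-11 + 9} \cdot 441} = - \frac{927280}{\left(-1\right) \frac{15}{-2} \cdot 441} = - \frac{927280}{\left(-1\right) 15 \left(- \frac{1}{2}\right) 441} = - \frac{927280}{\left(-1\right) \left(\left(- \frac{15}{2}\right) 441\right)} = - \frac{927280}{\left(-1\right) \left(- \frac{6615}{2}\right)} = - \frac{927280}{\frac{6615}{2}} = \left(-927280\right) \frac{2}{6615} = - \frac{370912}{1323}$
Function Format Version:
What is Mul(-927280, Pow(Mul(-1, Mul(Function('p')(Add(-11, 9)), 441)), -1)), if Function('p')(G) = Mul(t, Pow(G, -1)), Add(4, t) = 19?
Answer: Rational(-370912, 1323) ≈ -280.36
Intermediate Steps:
t = 15 (t = Add(-4, 19) = 15)
Function('p')(G) = Mul(15, Pow(G, -1))
Mul(-927280, Pow(Mul(-1, Mul(Function('p')(Add(-11, 9)), 441)), -1)) = Mul(-927280, Pow(Mul(-1, Mul(Mul(15, Pow(Add(-11, 9), -1)), 441)), -1)) = Mul(-927280, Pow(Mul(-1, Mul(Mul(15, Pow(-2, -1)), 441)), -1)) = Mul(-927280, Pow(Mul(-1, Mul(Mul(15, Rational(-1, 2)), 441)), -1)) = Mul(-927280, Pow(Mul(-1, Mul(Rational(-15, 2), 441)), -1)) = Mul(-927280, Pow(Mul(-1, Rational(-6615, 2)), -1)) = Mul(-927280, Pow(Rational(6615, 2), -1)) = Mul(-927280, Rational(2, 6615)) = Rational(-370912, 1323)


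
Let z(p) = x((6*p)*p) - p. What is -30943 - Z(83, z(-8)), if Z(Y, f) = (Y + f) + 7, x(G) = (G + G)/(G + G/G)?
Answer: -11951553/385 ≈ -31043.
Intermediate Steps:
x(G) = 2*G/(1 + G) (x(G) = (2*G)/(G + 1) = (2*G)/(1 + G) = 2*G/(1 + G))
z(p) = -p + 12*p²/(1 + 6*p²) (z(p) = 2*((6*p)*p)/(1 + (6*p)*p) - p = 2*(6*p²)/(1 + 6*p²) - p = 12*p²/(1 + 6*p²) - p = -p + 12*p²/(1 + 6*p²))
Z(Y, f) = 7 + Y + f
-30943 - Z(83, z(-8)) = -30943 - (7 + 83 - 8*(-1 - 6*(-8)² + 12*(-8))/(1 + 6*(-8)²)) = -30943 - (7 + 83 - 8*(-1 - 6*64 - 96)/(1 + 6*64)) = -30943 - (7 + 83 - 8*(-1 - 384 - 96)/(1 + 384)) = -30943 - (7 + 83 - 8*(-481)/385) = -30943 - (7 + 83 - 8*1/385*(-481)) = -30943 - (7 + 83 + 3848/385) = -30943 - 1*38498/385 = -30943 - 38498/385 = -11951553/385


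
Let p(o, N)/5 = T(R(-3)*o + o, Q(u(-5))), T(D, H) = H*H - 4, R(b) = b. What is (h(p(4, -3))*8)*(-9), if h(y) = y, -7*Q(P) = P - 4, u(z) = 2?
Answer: 69120/49 ≈ 1410.6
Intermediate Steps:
Q(P) = 4/7 - P/7 (Q(P) = -(P - 4)/7 = -(-4 + P)/7 = 4/7 - P/7)
T(D, H) = -4 + H² (T(D, H) = H² - 4 = -4 + H²)
p(o, N) = -960/49 (p(o, N) = 5*(-4 + (4/7 - ⅐*2)²) = 5*(-4 + (4/7 - 2/7)²) = 5*(-4 + (2/7)²) = 5*(-4 + 4/49) = 5*(-192/49) = -960/49)
(h(p(4, -3))*8)*(-9) = -960/49*8*(-9) = -7680/49*(-9) = 69120/49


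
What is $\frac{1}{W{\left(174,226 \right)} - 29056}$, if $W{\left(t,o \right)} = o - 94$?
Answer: $- \frac{1}{28924} \approx -3.4573 \cdot 10^{-5}$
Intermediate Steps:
$W{\left(t,o \right)} = -94 + o$
$\frac{1}{W{\left(174,226 \right)} - 29056} = \frac{1}{\left(-94 + 226\right) - 29056} = \frac{1}{132 - 29056} = \frac{1}{-28924} = - \frac{1}{28924}$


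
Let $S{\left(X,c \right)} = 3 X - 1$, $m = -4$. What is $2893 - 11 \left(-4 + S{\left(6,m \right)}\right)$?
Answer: $2750$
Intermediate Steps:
$S{\left(X,c \right)} = -1 + 3 X$
$2893 - 11 \left(-4 + S{\left(6,m \right)}\right) = 2893 - 11 \left(-4 + \left(-1 + 3 \cdot 6\right)\right) = 2893 - 11 \left(-4 + \left(-1 + 18\right)\right) = 2893 - 11 \left(-4 + 17\right) = 2893 - 143 = 2750$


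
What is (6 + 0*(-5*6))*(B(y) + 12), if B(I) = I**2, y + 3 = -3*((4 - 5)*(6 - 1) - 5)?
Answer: 4446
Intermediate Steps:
y = 27 (y = -3 - 3*((4 - 5)*(6 - 1) - 5) = -3 - 3*(-1*5 - 5) = -3 - 3*(-5 - 5) = -3 - 3*(-10) = -3 + 30 = 27)
(6 + 0*(-5*6))*(B(y) + 12) = (6 + 0*(-5*6))*(27**2 + 12) = (6 + 0*(-30))*(729 + 12) = (6 + 0)*741 = 6*741 = 4446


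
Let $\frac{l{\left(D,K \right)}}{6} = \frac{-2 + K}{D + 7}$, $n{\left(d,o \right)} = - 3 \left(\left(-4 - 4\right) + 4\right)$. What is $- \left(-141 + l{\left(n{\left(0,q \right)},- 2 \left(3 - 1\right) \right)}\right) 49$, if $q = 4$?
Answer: $\frac{133035}{19} \approx 7001.8$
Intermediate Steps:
$n{\left(d,o \right)} = 12$ ($n{\left(d,o \right)} = - 3 \left(\left(-4 - 4\right) + 4\right) = - 3 \left(-8 + 4\right) = \left(-3\right) \left(-4\right) = 12$)
$l{\left(D,K \right)} = \frac{6 \left(-2 + K\right)}{7 + D}$ ($l{\left(D,K \right)} = 6 \frac{-2 + K}{D + 7} = 6 \frac{-2 + K}{7 + D} = \frac{6 \left(-2 + K\right)}{7 + D}$)
$- \left(-141 + l{\left(n{\left(0,q \right)},- 2 \left(3 - 1\right) \right)}\right) 49 = - \left(-141 + \frac{6 \left(-2 - 2 \left(3 - 1\right)\right)}{7 + 12}\right) 49 = - \left(-141 + \frac{6 \left(-2 - 4\right)}{19}\right) 49 = - \left(-141 + 6 \cdot \frac{1}{19} \left(-2 - 4\right)\right) 49 = - \left(-141 + 6 \cdot \frac{1}{19} \left(-6\right)\right) 49 = - \left(-141 - \frac{36}{19}\right) 49 = - \frac{\left(-2715\right) 49}{19} = \left(-1\right) \left(- \frac{133035}{19}\right) = \frac{133035}{19}$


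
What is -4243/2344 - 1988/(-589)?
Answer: 2160745/1380616 ≈ 1.5651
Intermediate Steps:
-4243/2344 - 1988/(-589) = -4243*1/2344 - 1988*(-1/589) = -4243/2344 + 1988/589 = 2160745/1380616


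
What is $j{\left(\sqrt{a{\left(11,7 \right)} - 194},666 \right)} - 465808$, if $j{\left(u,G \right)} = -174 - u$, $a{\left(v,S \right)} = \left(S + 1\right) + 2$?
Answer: $-465982 - 2 i \sqrt{46} \approx -4.6598 \cdot 10^{5} - 13.565 i$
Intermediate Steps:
$a{\left(v,S \right)} = 3 + S$ ($a{\left(v,S \right)} = \left(1 + S\right) + 2 = 3 + S$)
$j{\left(\sqrt{a{\left(11,7 \right)} - 194},666 \right)} - 465808 = \left(-174 - \sqrt{\left(3 + 7\right) - 194}\right) - 465808 = \left(-174 - \sqrt{10 - 194}\right) - 465808 = \left(-174 - \sqrt{-184}\right) - 465808 = \left(-174 - 2 i \sqrt{46}\right) - 465808 = -465982 - 2 i \sqrt{46}$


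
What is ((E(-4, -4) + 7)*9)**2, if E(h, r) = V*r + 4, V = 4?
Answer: 2025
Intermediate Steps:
E(h, r) = 4 + 4*r (E(h, r) = 4*r + 4 = 4 + 4*r)
((E(-4, -4) + 7)*9)**2 = (((4 + 4*(-4)) + 7)*9)**2 = (((4 - 16) + 7)*9)**2 = ((-12 + 7)*9)**2 = (-5*9)**2 = (-45)**2 = 2025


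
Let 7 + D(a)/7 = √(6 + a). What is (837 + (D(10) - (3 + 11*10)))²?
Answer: 494209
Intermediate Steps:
D(a) = -49 + 7*√(6 + a)
(837 + (D(10) - (3 + 11*10)))² = (837 + ((-49 + 7*√(6 + 10)) - (3 + 11*10)))² = (837 + ((-49 + 7*√16) - (3 + 110)))² = (837 + ((-49 + 7*4) - 1*113))² = (837 + ((-49 + 28) - 113))² = (837 + (-21 - 113))² = (837 - 134)² = 703² = 494209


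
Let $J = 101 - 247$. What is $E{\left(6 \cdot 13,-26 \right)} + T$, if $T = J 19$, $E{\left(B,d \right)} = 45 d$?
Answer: $-3944$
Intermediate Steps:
$J = -146$
$T = -2774$ ($T = \left(-146\right) 19 = -2774$)
$E{\left(6 \cdot 13,-26 \right)} + T = 45 \left(-26\right) - 2774 = -1170 - 2774 = -3944$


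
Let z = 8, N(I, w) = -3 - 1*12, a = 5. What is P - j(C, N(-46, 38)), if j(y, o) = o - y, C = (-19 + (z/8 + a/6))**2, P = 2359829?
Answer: 84964993/36 ≈ 2.3601e+6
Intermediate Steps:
N(I, w) = -15 (N(I, w) = -3 - 12 = -15)
C = 10609/36 (C = (-19 + (8/8 + 5/6))**2 = (-19 + (8*(1/8) + 5*(1/6)))**2 = (-19 + (1 + 5/6))**2 = (-19 + 11/6)**2 = (-103/6)**2 = 10609/36 ≈ 294.69)
P - j(C, N(-46, 38)) = 2359829 - (-15 - 1*10609/36) = 2359829 - (-15 - 10609/36) = 2359829 - 1*(-11149/36) = 2359829 + 11149/36 = 84964993/36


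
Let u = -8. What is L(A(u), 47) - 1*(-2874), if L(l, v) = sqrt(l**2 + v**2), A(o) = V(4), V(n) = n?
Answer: 2874 + 5*sqrt(89) ≈ 2921.2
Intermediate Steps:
A(o) = 4
L(A(u), 47) - 1*(-2874) = sqrt(4**2 + 47**2) - 1*(-2874) = sqrt(16 + 2209) + 2874 = sqrt(2225) + 2874 = 5*sqrt(89) + 2874 = 2874 + 5*sqrt(89)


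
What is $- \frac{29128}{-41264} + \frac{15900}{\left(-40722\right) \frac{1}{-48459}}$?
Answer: $\frac{662396244767}{35007346} \approx 18922.0$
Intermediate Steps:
$- \frac{29128}{-41264} + \frac{15900}{\left(-40722\right) \frac{1}{-48459}} = \left(-29128\right) \left(- \frac{1}{41264}\right) + \frac{15900}{\left(-40722\right) \left(- \frac{1}{48459}\right)} = \frac{3641}{5158} + \frac{15900}{\frac{13574}{16153}} = \frac{3641}{5158} + 15900 \cdot \frac{16153}{13574} = \frac{3641}{5158} + \frac{128416350}{6787} = \frac{662396244767}{35007346}$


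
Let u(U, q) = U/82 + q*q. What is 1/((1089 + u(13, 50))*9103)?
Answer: 82/2679113033 ≈ 3.0607e-8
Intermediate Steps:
u(U, q) = q**2 + U/82 (u(U, q) = U/82 + q**2 = q**2 + U/82)
1/((1089 + u(13, 50))*9103) = 1/((1089 + (50**2 + (1/82)*13))*9103) = (1/9103)/(1089 + (2500 + 13/82)) = (1/9103)/(1089 + 205013/82) = (1/9103)/(294311/82) = (82/294311)*(1/9103) = 82/2679113033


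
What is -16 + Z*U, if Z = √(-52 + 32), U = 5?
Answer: -16 + 10*I*√5 ≈ -16.0 + 22.361*I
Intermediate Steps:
Z = 2*I*√5 (Z = √(-20) = 2*I*√5 ≈ 4.4721*I)
-16 + Z*U = -16 + (2*I*√5)*5 = -16 + 10*I*√5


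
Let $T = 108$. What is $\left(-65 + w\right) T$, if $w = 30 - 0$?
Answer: $-3780$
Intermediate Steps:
$w = 30$ ($w = 30 + 0 = 30$)
$\left(-65 + w\right) T = \left(-65 + 30\right) 108 = \left(-35\right) 108 = -3780$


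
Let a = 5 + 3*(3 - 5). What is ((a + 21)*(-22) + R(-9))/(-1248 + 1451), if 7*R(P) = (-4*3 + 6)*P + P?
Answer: -3035/1421 ≈ -2.1358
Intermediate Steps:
a = -1 (a = 5 + 3*(-2) = 5 - 6 = -1)
R(P) = -5*P/7 (R(P) = ((-4*3 + 6)*P + P)/7 = ((-12 + 6)*P + P)/7 = (-6*P + P)/7 = (-5*P)/7 = -5*P/7)
((a + 21)*(-22) + R(-9))/(-1248 + 1451) = ((-1 + 21)*(-22) - 5/7*(-9))/(-1248 + 1451) = (20*(-22) + 45/7)/203 = (-440 + 45/7)*(1/203) = -3035/7*1/203 = -3035/1421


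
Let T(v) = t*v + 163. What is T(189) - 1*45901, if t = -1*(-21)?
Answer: -41769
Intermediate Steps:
t = 21
T(v) = 163 + 21*v (T(v) = 21*v + 163 = 163 + 21*v)
T(189) - 1*45901 = (163 + 21*189) - 1*45901 = (163 + 3969) - 45901 = 4132 - 45901 = -41769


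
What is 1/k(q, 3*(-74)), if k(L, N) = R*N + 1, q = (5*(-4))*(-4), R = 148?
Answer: -1/32855 ≈ -3.0437e-5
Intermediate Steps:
q = 80 (q = -20*(-4) = 80)
k(L, N) = 1 + 148*N (k(L, N) = 148*N + 1 = 1 + 148*N)
1/k(q, 3*(-74)) = 1/(1 + 148*(3*(-74))) = 1/(1 + 148*(-222)) = 1/(1 - 32856) = 1/(-32855) = -1/32855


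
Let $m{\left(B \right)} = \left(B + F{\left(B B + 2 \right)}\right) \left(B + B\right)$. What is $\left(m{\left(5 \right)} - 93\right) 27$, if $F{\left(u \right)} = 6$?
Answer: $459$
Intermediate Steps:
$m{\left(B \right)} = 2 B \left(6 + B\right)$ ($m{\left(B \right)} = \left(B + 6\right) \left(B + B\right) = \left(6 + B\right) 2 B = 2 B \left(6 + B\right)$)
$\left(m{\left(5 \right)} - 93\right) 27 = \left(2 \cdot 5 \left(6 + 5\right) - 93\right) 27 = \left(2 \cdot 5 \cdot 11 - 93\right) 27 = \left(110 - 93\right) 27 = 17 \cdot 27 = 459$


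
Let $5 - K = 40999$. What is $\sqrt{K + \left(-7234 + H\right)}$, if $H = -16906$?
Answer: $i \sqrt{65134} \approx 255.21 i$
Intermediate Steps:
$K = -40994$ ($K = 5 - 40999 = -40994$)
$\sqrt{K + \left(-7234 + H\right)} = \sqrt{-40994 - 24140} = \sqrt{-65134} = i \sqrt{65134}$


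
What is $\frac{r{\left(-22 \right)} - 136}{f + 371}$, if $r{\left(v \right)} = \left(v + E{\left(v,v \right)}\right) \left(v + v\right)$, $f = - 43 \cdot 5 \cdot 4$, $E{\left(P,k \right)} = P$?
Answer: $- \frac{600}{163} \approx -3.681$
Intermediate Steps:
$f = -860$ ($f = \left(-43\right) 20 = -860$)
$r{\left(v \right)} = 4 v^{2}$ ($r{\left(v \right)} = \left(v + v\right) \left(v + v\right) = 2 v 2 v = 4 v^{2}$)
$\frac{r{\left(-22 \right)} - 136}{f + 371} = \frac{4 \left(-22\right)^{2} - 136}{-860 + 371} = \frac{4 \cdot 484 - 136}{-489} = \left(1936 - 136\right) \left(- \frac{1}{489}\right) = 1800 \left(- \frac{1}{489}\right) = - \frac{600}{163}$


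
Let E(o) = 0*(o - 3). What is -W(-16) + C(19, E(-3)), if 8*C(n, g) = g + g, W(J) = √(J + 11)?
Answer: -I*√5 ≈ -2.2361*I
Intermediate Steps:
E(o) = 0 (E(o) = 0*(-3 + o) = 0)
W(J) = √(11 + J)
C(n, g) = g/4 (C(n, g) = (g + g)/8 = (2*g)/8 = g/4)
-W(-16) + C(19, E(-3)) = -√(11 - 16) + (¼)*0 = -√(-5) + 0 = -I*√5 + 0 = -I*√5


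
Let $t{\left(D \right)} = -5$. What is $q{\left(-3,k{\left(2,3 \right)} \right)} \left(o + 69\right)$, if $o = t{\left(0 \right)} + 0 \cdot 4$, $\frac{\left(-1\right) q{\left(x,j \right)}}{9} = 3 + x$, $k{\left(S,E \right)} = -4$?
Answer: $0$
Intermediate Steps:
$q{\left(x,j \right)} = -27 - 9 x$ ($q{\left(x,j \right)} = - 9 \left(3 + x\right) = -27 - 9 x$)
$o = -5$ ($o = -5 + 0 \cdot 4 = -5 + 0 = -5$)
$q{\left(-3,k{\left(2,3 \right)} \right)} \left(o + 69\right) = \left(-27 - -27\right) \left(-5 + 69\right) = \left(-27 + 27\right) 64 = 0 \cdot 64 = 0$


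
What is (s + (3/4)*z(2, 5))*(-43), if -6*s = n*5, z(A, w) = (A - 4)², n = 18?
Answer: 516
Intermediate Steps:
z(A, w) = (-4 + A)²
s = -15 (s = -3*5 = -⅙*90 = -15)
(s + (3/4)*z(2, 5))*(-43) = (-15 + (3/4)*(-4 + 2)²)*(-43) = (-15 + (3*(¼))*(-2)²)*(-43) = (-15 + (¾)*4)*(-43) = (-15 + 3)*(-43) = -12*(-43) = 516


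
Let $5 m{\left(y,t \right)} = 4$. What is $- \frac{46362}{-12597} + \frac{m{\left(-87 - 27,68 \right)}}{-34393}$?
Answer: $\frac{2657530314}{722081035} \approx 3.6804$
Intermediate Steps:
$m{\left(y,t \right)} = \frac{4}{5}$ ($m{\left(y,t \right)} = \frac{1}{5} \cdot 4 = \frac{4}{5}$)
$- \frac{46362}{-12597} + \frac{m{\left(-87 - 27,68 \right)}}{-34393} = - \frac{46362}{-12597} + \frac{4}{5 \left(-34393\right)} = \left(-46362\right) \left(- \frac{1}{12597}\right) + \frac{4}{5} \left(- \frac{1}{34393}\right) = \frac{15454}{4199} - \frac{4}{171965} = \frac{2657530314}{722081035}$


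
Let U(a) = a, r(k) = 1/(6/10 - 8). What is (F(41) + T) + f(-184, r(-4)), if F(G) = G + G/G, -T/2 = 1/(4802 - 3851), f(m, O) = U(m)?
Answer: -135044/951 ≈ -142.00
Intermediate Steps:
r(k) = -5/37 (r(k) = 1/(6*(1/10) - 8) = 1/(3/5 - 8) = 1/(-37/5) = -5/37)
f(m, O) = m
T = -2/951 (T = -2/(4802 - 3851) = -2/951 ≈ -0.0021030)
F(G) = 1 + G (F(G) = G + 1 = 1 + G)
(F(41) + T) + f(-184, r(-4)) = ((1 + 41) - 2/951) - 184 = (42 - 2/951) - 184 = 39940/951 - 184 = -135044/951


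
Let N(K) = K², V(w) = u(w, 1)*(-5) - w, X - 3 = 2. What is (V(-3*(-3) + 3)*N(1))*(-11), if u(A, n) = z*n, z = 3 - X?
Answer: 22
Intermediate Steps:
X = 5 (X = 3 + 2 = 5)
z = -2 (z = 3 - 1*5 = 3 - 5 = -2)
u(A, n) = -2*n
V(w) = 10 - w (V(w) = -2*1*(-5) - w = -2*(-5) - w = 10 - w)
(V(-3*(-3) + 3)*N(1))*(-11) = ((10 - (-3*(-3) + 3))*1²)*(-11) = ((10 - (9 + 3))*1)*(-11) = ((10 - 1*12)*1)*(-11) = ((10 - 12)*1)*(-11) = -2*1*(-11) = -2*(-11) = 22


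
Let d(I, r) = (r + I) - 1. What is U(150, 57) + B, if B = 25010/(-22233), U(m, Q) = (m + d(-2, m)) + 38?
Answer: 7423045/22233 ≈ 333.88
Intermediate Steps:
d(I, r) = -1 + I + r (d(I, r) = (I + r) - 1 = -1 + I + r)
U(m, Q) = 35 + 2*m (U(m, Q) = (m + (-1 - 2 + m)) + 38 = (m + (-3 + m)) + 38 = (-3 + 2*m) + 38 = 35 + 2*m)
B = -25010/22233 (B = 25010*(-1/22233) = -25010/22233 ≈ -1.1249)
U(150, 57) + B = (35 + 2*150) - 25010/22233 = (35 + 300) - 25010/22233 = 335 - 25010/22233 = 7423045/22233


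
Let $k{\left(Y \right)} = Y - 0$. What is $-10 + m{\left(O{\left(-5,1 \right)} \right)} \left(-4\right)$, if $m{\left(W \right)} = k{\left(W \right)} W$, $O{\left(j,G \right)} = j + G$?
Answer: $-74$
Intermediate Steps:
$k{\left(Y \right)} = Y$ ($k{\left(Y \right)} = Y + 0 = Y$)
$O{\left(j,G \right)} = G + j$
$m{\left(W \right)} = W^{2}$ ($m{\left(W \right)} = W W = W^{2}$)
$-10 + m{\left(O{\left(-5,1 \right)} \right)} \left(-4\right) = -10 + \left(1 - 5\right)^{2} \left(-4\right) = -10 + \left(-4\right)^{2} \left(-4\right) = -10 + 16 \left(-4\right) = -10 - 64 = -74$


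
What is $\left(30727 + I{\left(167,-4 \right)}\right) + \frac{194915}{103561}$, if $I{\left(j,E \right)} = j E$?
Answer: $\frac{3113135014}{103561} \approx 30061.0$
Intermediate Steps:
$I{\left(j,E \right)} = E j$
$\left(30727 + I{\left(167,-4 \right)}\right) + \frac{194915}{103561} = \left(30727 - 668\right) + \frac{194915}{103561} = \left(30727 - 668\right) + 194915 \cdot \frac{1}{103561} = 30059 + \frac{194915}{103561} = \frac{3113135014}{103561}$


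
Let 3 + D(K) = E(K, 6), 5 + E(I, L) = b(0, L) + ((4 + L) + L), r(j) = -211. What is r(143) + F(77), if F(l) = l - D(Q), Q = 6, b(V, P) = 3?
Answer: -145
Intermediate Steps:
E(I, L) = 2 + 2*L (E(I, L) = -5 + (3 + ((4 + L) + L)) = -5 + (3 + (4 + 2*L)) = -5 + (7 + 2*L) = 2 + 2*L)
D(K) = 11 (D(K) = -3 + (2 + 2*6) = -3 + (2 + 12) = -3 + 14 = 11)
F(l) = -11 + l (F(l) = l - 1*11 = l - 11 = -11 + l)
r(143) + F(77) = -211 + (-11 + 77) = -211 + 66 = -145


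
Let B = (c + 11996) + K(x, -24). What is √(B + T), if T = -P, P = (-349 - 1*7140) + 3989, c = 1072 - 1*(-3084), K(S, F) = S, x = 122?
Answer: √19774 ≈ 140.62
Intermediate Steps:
c = 4156 (c = 1072 + 3084 = 4156)
P = -3500 (P = (-349 - 7140) + 3989 = -7489 + 3989 = -3500)
T = 3500 (T = -1*(-3500) = 3500)
B = 16274 (B = (4156 + 11996) + 122 = 16152 + 122 = 16274)
√(B + T) = √(16274 + 3500) = √19774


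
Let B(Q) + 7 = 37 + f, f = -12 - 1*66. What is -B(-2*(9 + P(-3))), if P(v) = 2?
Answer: 48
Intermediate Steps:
f = -78 (f = -12 - 66 = -78)
B(Q) = -48 (B(Q) = -7 + (37 - 78) = -7 - 41 = -48)
-B(-2*(9 + P(-3))) = -1*(-48) = 48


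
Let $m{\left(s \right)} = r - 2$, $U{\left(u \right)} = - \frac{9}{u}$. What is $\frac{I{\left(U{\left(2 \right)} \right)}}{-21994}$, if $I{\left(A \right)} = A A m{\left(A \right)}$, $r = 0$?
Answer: $\frac{81}{43988} \approx 0.0018414$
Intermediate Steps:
$m{\left(s \right)} = -2$ ($m{\left(s \right)} = 0 - 2 = -2$)
$I{\left(A \right)} = - 2 A^{2}$ ($I{\left(A \right)} = A A \left(-2\right) = A^{2} \left(-2\right) = - 2 A^{2}$)
$\frac{I{\left(U{\left(2 \right)} \right)}}{-21994} = \frac{\left(-2\right) \left(- \frac{9}{2}\right)^{2}}{-21994} = - 2 \left(\left(-9\right) \frac{1}{2}\right)^{2} \left(- \frac{1}{21994}\right) = - 2 \left(- \frac{9}{2}\right)^{2} \left(- \frac{1}{21994}\right) = \left(-2\right) \frac{81}{4} \left(- \frac{1}{21994}\right) = \left(- \frac{81}{2}\right) \left(- \frac{1}{21994}\right) = \frac{81}{43988}$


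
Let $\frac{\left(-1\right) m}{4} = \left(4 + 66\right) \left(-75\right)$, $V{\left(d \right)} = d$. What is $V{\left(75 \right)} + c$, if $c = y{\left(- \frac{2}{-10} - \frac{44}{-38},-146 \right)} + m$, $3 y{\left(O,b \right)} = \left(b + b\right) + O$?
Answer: $\frac{5978764}{285} \approx 20978.0$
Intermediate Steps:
$y{\left(O,b \right)} = \frac{O}{3} + \frac{2 b}{3}$ ($y{\left(O,b \right)} = \frac{\left(b + b\right) + O}{3} = \frac{2 b + O}{3} = \frac{O + 2 b}{3} = \frac{O}{3} + \frac{2 b}{3}$)
$m = 21000$ ($m = - 4 \left(4 + 66\right) \left(-75\right) = - 4 \cdot 70 \left(-75\right) = \left(-4\right) \left(-5250\right) = 21000$)
$c = \frac{5957389}{285}$ ($c = \left(\frac{- \frac{2}{-10} - \frac{44}{-38}}{3} + \frac{2}{3} \left(-146\right)\right) + 21000 = \left(\frac{\left(-2\right) \left(- \frac{1}{10}\right) - - \frac{22}{19}}{3} - \frac{292}{3}\right) + 21000 = \left(\frac{\frac{1}{5} + \frac{22}{19}}{3} - \frac{292}{3}\right) + 21000 = \left(\frac{1}{3} \cdot \frac{129}{95} - \frac{292}{3}\right) + 21000 = \left(\frac{43}{95} - \frac{292}{3}\right) + 21000 = - \frac{27611}{285} + 21000 = \frac{5957389}{285} \approx 20903.0$)
$V{\left(75 \right)} + c = 75 + \frac{5957389}{285} = \frac{5978764}{285}$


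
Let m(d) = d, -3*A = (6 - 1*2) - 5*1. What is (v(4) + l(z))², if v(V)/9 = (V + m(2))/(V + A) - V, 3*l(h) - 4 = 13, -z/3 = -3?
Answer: 485809/1521 ≈ 319.40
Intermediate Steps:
z = 9 (z = -3*(-3) = 9)
l(h) = 17/3 (l(h) = 4/3 + (⅓)*13 = 4/3 + 13/3 = 17/3)
A = ⅓ (A = -((6 - 1*2) - 5*1)/3 = -((6 - 2) - 5)/3 = -(4 - 5)/3 = -⅓*(-1) = ⅓ ≈ 0.33333)
v(V) = -9*V + 9*(2 + V)/(⅓ + V) (v(V) = 9*((V + 2)/(V + ⅓) - V) = 9*((2 + V)/(⅓ + V) - V) = 9*(-V + (2 + V)/(⅓ + V)) = -9*V + 9*(2 + V)/(⅓ + V))
(v(4) + l(z))² = (9*(6 - 3*4² + 2*4)/(1 + 3*4) + 17/3)² = (9*(6 - 3*16 + 8)/(1 + 12) + 17/3)² = (9*(6 - 48 + 8)/13 + 17/3)² = (9*(1/13)*(-34) + 17/3)² = (-306/13 + 17/3)² = (-697/39)² = 485809/1521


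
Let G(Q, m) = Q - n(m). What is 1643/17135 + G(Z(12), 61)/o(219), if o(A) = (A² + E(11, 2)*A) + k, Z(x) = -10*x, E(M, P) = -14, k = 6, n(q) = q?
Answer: 70670908/769378635 ≈ 0.091855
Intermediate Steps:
o(A) = 6 + A² - 14*A (o(A) = (A² - 14*A) + 6 = 6 + A² - 14*A)
G(Q, m) = Q - m
1643/17135 + G(Z(12), 61)/o(219) = 1643/17135 + (-10*12 - 1*61)/(6 + 219² - 14*219) = 1643*(1/17135) + (-120 - 61)/(6 + 47961 - 3066) = 1643/17135 - 181/44901 = 70670908/769378635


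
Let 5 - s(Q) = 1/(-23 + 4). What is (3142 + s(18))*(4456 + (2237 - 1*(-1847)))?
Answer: 510640760/19 ≈ 2.6876e+7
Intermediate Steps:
s(Q) = 96/19 (s(Q) = 5 - 1/(-23 + 4) = 5 - 1/(-19) = 5 - 1*(-1/19) = 5 + 1/19 = 96/19)
(3142 + s(18))*(4456 + (2237 - 1*(-1847))) = (3142 + 96/19)*(4456 + (2237 - 1*(-1847))) = 59794*(4456 + (2237 + 1847))/19 = 59794*(4456 + 4084)/19 = (59794/19)*8540 = 510640760/19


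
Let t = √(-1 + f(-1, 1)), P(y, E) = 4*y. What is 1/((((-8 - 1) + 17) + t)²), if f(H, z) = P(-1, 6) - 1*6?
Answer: (8 + I*√11)⁻² ≈ 0.0094222 - 0.009434*I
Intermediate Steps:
f(H, z) = -10 (f(H, z) = 4*(-1) - 1*6 = -4 - 6 = -10)
t = I*√11 (t = √(-1 - 10) = √(-11) = I*√11 ≈ 3.3166*I)
1/((((-8 - 1) + 17) + t)²) = 1/((((-8 - 1) + 17) + I*√11)²) = 1/(((-9 + 17) + I*√11)²) = 1/((8 + I*√11)²) = (8 + I*√11)⁻²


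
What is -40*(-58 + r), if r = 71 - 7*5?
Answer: 880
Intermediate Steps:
r = 36 (r = 71 - 1*35 = 71 - 35 = 36)
-40*(-58 + r) = -40*(-58 + 36) = -40*(-22) = 880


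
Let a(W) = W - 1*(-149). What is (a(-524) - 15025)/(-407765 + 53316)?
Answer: 15400/354449 ≈ 0.043448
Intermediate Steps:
a(W) = 149 + W (a(W) = W + 149 = 149 + W)
(a(-524) - 15025)/(-407765 + 53316) = ((149 - 524) - 15025)/(-407765 + 53316) = (-375 - 15025)/(-354449) = -15400*(-1/354449) = 15400/354449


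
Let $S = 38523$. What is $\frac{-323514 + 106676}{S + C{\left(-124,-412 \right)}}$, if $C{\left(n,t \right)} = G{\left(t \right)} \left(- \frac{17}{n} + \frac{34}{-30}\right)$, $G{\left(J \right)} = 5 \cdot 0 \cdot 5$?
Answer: $- \frac{216838}{38523} \approx -5.6288$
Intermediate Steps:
$G{\left(J \right)} = 0$ ($G{\left(J \right)} = 0 \cdot 5 = 0$)
$C{\left(n,t \right)} = 0$ ($C{\left(n,t \right)} = 0 \left(- \frac{17}{n} + \frac{34}{-30}\right) = 0 \left(- \frac{17}{n} + 34 \left(- \frac{1}{30}\right)\right) = 0 \left(- \frac{17}{n} - \frac{17}{15}\right) = 0 \left(- \frac{17}{15} - \frac{17}{n}\right) = 0$)
$\frac{-323514 + 106676}{S + C{\left(-124,-412 \right)}} = \frac{-323514 + 106676}{38523 + 0} = - \frac{216838}{38523}$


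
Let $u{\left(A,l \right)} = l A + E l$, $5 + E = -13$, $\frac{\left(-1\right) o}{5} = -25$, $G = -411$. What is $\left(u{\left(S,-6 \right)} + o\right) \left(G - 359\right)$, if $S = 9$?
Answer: $-137830$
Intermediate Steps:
$o = 125$ ($o = \left(-5\right) \left(-25\right) = 125$)
$E = -18$ ($E = -5 - 13 = -18$)
$u{\left(A,l \right)} = - 18 l + A l$ ($u{\left(A,l \right)} = l A - 18 l = A l - 18 l = - 18 l + A l$)
$\left(u{\left(S,-6 \right)} + o\right) \left(G - 359\right) = \left(- 6 \left(-18 + 9\right) + 125\right) \left(-411 - 359\right) = \left(\left(-6\right) \left(-9\right) + 125\right) \left(-770\right) = \left(54 + 125\right) \left(-770\right) = 179 \left(-770\right) = -137830$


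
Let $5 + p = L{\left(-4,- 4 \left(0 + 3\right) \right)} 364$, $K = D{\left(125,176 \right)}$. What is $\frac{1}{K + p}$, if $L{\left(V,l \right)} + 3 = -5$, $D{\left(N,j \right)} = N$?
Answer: $- \frac{1}{2792} \approx -0.00035817$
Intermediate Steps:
$L{\left(V,l \right)} = -8$ ($L{\left(V,l \right)} = -3 - 5 = -8$)
$K = 125$
$p = -2917$ ($p = -5 - 2912 = -2917$)
$\frac{1}{K + p} = \frac{1}{125 - 2917} = \frac{1}{-2792} = - \frac{1}{2792}$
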